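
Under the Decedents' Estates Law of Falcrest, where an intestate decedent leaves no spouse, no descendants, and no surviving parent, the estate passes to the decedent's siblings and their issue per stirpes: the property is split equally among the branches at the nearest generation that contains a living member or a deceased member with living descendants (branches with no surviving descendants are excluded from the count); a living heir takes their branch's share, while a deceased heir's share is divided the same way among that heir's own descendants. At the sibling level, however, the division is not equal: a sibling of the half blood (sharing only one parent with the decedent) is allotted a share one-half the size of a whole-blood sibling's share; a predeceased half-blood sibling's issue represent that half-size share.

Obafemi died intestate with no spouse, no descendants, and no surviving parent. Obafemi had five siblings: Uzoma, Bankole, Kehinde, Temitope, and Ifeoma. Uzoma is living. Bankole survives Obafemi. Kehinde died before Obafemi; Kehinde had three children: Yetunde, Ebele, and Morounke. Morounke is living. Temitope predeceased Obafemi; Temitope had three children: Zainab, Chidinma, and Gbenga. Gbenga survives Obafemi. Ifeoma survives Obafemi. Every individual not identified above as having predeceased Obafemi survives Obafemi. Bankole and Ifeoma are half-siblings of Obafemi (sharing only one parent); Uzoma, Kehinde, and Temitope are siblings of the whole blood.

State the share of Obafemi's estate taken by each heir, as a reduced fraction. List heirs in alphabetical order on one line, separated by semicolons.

No spouse, descendants, or parent survives, so the estate passes to Obafemi's siblings per stirpes.
Half-blood siblings count for one-half the weight of whole-blood siblings at the initial division.
Dividing 1 in proportion to weights (total weight 4): Uzoma (weight 1) → 1/4; Bankole (weight 1/2) → 1/8; Kehinde (weight 1) → 1/4; Temitope (weight 1) → 1/4; Ifeoma (weight 1/2) → 1/8.
Uzoma is living and takes 1/4.
Bankole is living and takes 1/8.
Kehinde predeceased; the 1/4 allotted to Kehinde's branch passes to Kehinde's issue by representation.
The 1/4 is divided into 3 equal shares of 1/12 among Yetunde, Ebele, Morounke.
Yetunde is living and takes 1/12.
Ebele is living and takes 1/12.
Morounke is living and takes 1/12.
Temitope predeceased; the 1/4 allotted to Temitope's branch passes to Temitope's issue by representation.
The 1/4 is divided into 3 equal shares of 1/12 among Zainab, Chidinma, Gbenga.
Zainab is living and takes 1/12.
Chidinma is living and takes 1/12.
Gbenga is living and takes 1/12.
Ifeoma is living and takes 1/8.

Bankole 1/8; Chidinma 1/12; Ebele 1/12; Gbenga 1/12; Ifeoma 1/8; Morounke 1/12; Uzoma 1/4; Yetunde 1/12; Zainab 1/12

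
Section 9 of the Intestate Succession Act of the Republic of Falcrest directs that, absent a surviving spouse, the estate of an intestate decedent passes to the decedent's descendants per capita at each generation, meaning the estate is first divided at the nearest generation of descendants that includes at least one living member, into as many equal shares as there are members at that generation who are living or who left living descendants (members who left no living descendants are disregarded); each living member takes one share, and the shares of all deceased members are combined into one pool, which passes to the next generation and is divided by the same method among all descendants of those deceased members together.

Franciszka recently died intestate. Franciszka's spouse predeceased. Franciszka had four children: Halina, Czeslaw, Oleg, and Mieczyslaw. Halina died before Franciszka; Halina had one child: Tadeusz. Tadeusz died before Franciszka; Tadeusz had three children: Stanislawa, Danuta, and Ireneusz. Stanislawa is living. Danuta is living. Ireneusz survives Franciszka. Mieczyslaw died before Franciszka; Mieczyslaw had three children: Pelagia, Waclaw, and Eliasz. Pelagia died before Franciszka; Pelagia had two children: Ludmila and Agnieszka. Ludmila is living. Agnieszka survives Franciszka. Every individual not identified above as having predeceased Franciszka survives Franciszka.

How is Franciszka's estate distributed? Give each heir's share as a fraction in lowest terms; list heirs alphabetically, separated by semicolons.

Agnieszka 1/20; Czeslaw 1/4; Danuta 1/20; Eliasz 1/8; Ireneusz 1/20; Ludmila 1/20; Oleg 1/4; Stanislawa 1/20; Waclaw 1/8

There is no surviving spouse, so the entire estate passes to Franciszka's descendants per capita at each generation.
At generation 1 (Halina, Czeslaw, Oleg, Mieczyslaw) there are 4 shares of (1)/4 = 1/4 each.
Living: Czeslaw and Oleg — each takes 1/4.
Deceased: Halina and Mieczyslaw. Their combined 1/2 is pooled and carried to generation 2.
At generation 2 (Tadeusz, Pelagia, Waclaw, Eliasz) there are 4 shares of (1/2)/4 = 1/8 each.
Living: Waclaw and Eliasz — each takes 1/8.
Deceased: Tadeusz and Pelagia. Their combined 1/4 is pooled and carried to generation 3.
At generation 3 (Stanislawa, Danuta, Ireneusz, Ludmila, Agnieszka) there are 5 shares of (1/4)/5 = 1/20 each.
Living: Stanislawa, Danuta, Ireneusz, Ludmila, and Agnieszka — each takes 1/20.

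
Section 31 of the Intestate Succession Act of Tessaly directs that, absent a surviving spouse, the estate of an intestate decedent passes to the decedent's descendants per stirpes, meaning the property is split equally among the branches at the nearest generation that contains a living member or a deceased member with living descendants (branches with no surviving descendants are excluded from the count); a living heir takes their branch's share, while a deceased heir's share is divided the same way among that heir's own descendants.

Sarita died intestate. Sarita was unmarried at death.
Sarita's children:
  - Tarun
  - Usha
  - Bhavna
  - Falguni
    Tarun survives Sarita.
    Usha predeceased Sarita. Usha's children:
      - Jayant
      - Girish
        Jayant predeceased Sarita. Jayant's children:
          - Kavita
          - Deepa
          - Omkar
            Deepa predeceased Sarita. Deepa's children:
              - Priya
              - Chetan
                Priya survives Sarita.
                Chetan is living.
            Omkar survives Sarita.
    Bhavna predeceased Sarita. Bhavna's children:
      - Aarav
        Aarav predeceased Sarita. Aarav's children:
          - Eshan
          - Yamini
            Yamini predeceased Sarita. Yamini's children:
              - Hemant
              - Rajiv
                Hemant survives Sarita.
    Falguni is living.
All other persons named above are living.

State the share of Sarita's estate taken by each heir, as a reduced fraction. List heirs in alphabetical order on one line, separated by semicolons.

There is no surviving spouse, so the entire estate passes to Sarita's descendants per stirpes.
The estate is divided into 4 equal shares of 1/4 among Tarun, Usha, Bhavna, Falguni.
Tarun is living and takes 1/4.
Usha predeceased; the 1/4 allotted to Usha's branch passes to Usha's issue by representation.
The 1/4 is divided into 2 equal shares of 1/8 among Jayant, Girish.
Jayant predeceased; the 1/8 allotted to Jayant's branch passes to Jayant's issue by representation.
The 1/8 is divided into 3 equal shares of 1/24 among Kavita, Deepa, Omkar.
Kavita is living and takes 1/24.
Deepa predeceased; the 1/24 allotted to Deepa's branch passes to Deepa's issue by representation.
The 1/24 is divided into 2 equal shares of 1/48 among Priya, Chetan.
Priya is living and takes 1/48.
Chetan is living and takes 1/48.
Omkar is living and takes 1/24.
Girish is living and takes 1/8.
Bhavna predeceased; the 1/4 allotted to Bhavna's branch passes to Bhavna's issue by representation.
Aarav's line is the sole branch at this level, so the full 1/4 passes to Aarav's issue by representation.
The 1/4 is divided into 2 equal shares of 1/8 among Eshan, Yamini.
Eshan is living and takes 1/8.
Yamini predeceased; the 1/8 allotted to Yamini's branch passes to Yamini's issue by representation.
The 1/8 is divided into 2 equal shares of 1/16 among Hemant, Rajiv.
Hemant is living and takes 1/16.
Rajiv is living and takes 1/16.
Falguni is living and takes 1/4.

Chetan 1/48; Eshan 1/8; Falguni 1/4; Girish 1/8; Hemant 1/16; Kavita 1/24; Omkar 1/24; Priya 1/48; Rajiv 1/16; Tarun 1/4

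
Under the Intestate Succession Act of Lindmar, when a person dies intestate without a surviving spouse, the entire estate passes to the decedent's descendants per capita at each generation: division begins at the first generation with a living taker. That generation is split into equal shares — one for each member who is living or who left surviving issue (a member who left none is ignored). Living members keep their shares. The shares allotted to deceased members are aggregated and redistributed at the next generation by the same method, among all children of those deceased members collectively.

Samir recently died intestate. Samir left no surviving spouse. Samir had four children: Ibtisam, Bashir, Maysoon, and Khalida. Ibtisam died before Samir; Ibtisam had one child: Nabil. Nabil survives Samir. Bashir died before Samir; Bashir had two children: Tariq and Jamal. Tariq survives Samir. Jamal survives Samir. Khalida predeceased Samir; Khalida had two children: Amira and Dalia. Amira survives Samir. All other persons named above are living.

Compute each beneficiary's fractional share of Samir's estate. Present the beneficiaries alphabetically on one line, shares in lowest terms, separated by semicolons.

There is no surviving spouse, so the entire estate passes to Samir's descendants per capita at each generation.
At generation 1 (Ibtisam, Bashir, Maysoon, Khalida) there are 4 shares of (1)/4 = 1/4 each.
Living: Maysoon — each takes 1/4.
Deceased: Ibtisam, Bashir, and Khalida. Their combined 3/4 is pooled and carried to generation 2.
At generation 2 (Nabil, Tariq, Jamal, Amira, Dalia) there are 5 shares of (3/4)/5 = 3/20 each.
Living: Nabil, Tariq, Jamal, Amira, and Dalia — each takes 3/20.

Amira 3/20; Dalia 3/20; Jamal 3/20; Maysoon 1/4; Nabil 3/20; Tariq 3/20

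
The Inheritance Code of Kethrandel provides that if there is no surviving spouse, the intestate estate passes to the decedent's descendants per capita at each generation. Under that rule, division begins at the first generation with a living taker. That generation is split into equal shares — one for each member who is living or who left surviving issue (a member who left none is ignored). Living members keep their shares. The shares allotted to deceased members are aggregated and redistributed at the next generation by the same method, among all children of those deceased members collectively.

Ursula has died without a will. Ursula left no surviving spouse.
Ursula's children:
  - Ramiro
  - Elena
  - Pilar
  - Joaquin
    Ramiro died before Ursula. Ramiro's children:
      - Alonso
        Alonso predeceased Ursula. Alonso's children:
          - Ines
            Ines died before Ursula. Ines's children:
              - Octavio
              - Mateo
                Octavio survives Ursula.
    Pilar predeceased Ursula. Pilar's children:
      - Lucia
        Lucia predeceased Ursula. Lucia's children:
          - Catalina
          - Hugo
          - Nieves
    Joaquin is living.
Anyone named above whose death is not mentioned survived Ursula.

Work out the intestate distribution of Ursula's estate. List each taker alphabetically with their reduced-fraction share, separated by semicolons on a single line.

Catalina 1/8; Elena 1/4; Hugo 1/8; Joaquin 1/4; Mateo 1/16; Nieves 1/8; Octavio 1/16

There is no surviving spouse, so the entire estate passes to Ursula's descendants per capita at each generation.
At generation 1 (Ramiro, Elena, Pilar, Joaquin) there are 4 shares of (1)/4 = 1/4 each.
Living: Elena and Joaquin — each takes 1/4.
Deceased: Ramiro and Pilar. Their combined 1/2 is pooled and carried to generation 2.
At generation 2 (Alonso, Lucia) there are 2 shares of (1/2)/2 = 1/4 each.
Deceased: Alonso and Lucia. Their combined 1/2 is pooled and carried to generation 3.
At generation 3 (Ines, Catalina, Hugo, Nieves) there are 4 shares of (1/2)/4 = 1/8 each.
Living: Catalina, Hugo, and Nieves — each takes 1/8.
Deceased: Ines. That 1/8 share is carried to generation 4.
At generation 4 (Octavio, Mateo) there are 2 shares of (1/8)/2 = 1/16 each.
Living: Octavio and Mateo — each takes 1/16.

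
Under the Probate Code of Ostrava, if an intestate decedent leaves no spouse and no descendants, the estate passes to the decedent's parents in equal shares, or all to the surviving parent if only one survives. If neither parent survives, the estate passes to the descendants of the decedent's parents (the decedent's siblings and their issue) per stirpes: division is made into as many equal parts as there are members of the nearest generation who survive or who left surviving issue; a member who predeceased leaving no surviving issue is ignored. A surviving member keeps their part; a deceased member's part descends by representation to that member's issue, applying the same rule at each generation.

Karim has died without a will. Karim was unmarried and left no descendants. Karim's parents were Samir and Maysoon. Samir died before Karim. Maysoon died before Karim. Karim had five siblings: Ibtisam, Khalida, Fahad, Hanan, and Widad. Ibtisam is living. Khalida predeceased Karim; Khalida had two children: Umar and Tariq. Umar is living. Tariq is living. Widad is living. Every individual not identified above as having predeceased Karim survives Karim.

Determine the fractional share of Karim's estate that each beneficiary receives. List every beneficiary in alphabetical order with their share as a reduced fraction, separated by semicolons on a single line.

Neither parent survives and there are no descendants, so the estate passes to Karim's siblings and their issue per stirpes.
The estate is divided into 5 equal shares of 1/5 among Ibtisam, Khalida, Fahad, Hanan, Widad.
Ibtisam is living and takes 1/5.
Khalida predeceased; the 1/5 allotted to Khalida's branch passes to Khalida's issue by representation.
The 1/5 is divided into 2 equal shares of 1/10 among Umar, Tariq.
Umar is living and takes 1/10.
Tariq is living and takes 1/10.
Fahad is living and takes 1/5.
Hanan is living and takes 1/5.
Widad is living and takes 1/5.

Fahad 1/5; Hanan 1/5; Ibtisam 1/5; Tariq 1/10; Umar 1/10; Widad 1/5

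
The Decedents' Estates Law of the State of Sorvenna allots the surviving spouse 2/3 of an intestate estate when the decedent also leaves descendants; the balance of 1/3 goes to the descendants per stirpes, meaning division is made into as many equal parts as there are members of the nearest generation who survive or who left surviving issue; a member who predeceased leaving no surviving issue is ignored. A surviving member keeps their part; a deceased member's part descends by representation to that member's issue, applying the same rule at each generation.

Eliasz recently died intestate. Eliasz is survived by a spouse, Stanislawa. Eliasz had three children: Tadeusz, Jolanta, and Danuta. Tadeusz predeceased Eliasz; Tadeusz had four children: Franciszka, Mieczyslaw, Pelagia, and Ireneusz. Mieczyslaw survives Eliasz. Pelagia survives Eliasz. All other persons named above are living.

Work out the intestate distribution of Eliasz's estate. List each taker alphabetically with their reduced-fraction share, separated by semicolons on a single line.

Stanislawa, as surviving spouse, takes 2/3.
The remaining 1/3 passes to Eliasz's descendants per stirpes.
The 1/3 is divided into 3 equal shares of 1/9 among Tadeusz, Jolanta, Danuta.
Tadeusz predeceased; the 1/9 allotted to Tadeusz's branch passes to Tadeusz's issue by representation.
The 1/9 is divided into 4 equal shares of 1/36 among Franciszka, Mieczyslaw, Pelagia, Ireneusz.
Franciszka is living and takes 1/36.
Mieczyslaw is living and takes 1/36.
Pelagia is living and takes 1/36.
Ireneusz is living and takes 1/36.
Jolanta is living and takes 1/9.
Danuta is living and takes 1/9.

Danuta 1/9; Franciszka 1/36; Ireneusz 1/36; Jolanta 1/9; Mieczyslaw 1/36; Pelagia 1/36; Stanislawa 2/3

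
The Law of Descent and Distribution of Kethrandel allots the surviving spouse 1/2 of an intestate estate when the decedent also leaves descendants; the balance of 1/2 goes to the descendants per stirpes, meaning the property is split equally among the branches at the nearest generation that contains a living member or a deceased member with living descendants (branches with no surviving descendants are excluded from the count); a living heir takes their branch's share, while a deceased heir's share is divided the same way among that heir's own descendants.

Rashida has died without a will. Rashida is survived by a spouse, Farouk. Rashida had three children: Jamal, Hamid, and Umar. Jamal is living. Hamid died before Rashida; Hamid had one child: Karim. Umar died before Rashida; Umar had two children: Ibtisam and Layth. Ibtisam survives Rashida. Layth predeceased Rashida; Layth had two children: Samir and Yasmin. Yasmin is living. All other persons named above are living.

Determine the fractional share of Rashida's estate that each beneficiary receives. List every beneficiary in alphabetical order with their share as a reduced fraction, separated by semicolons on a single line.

Farouk 1/2; Ibtisam 1/12; Jamal 1/6; Karim 1/6; Samir 1/24; Yasmin 1/24

Farouk, as surviving spouse, takes 1/2.
The remaining 1/2 passes to Rashida's descendants per stirpes.
The 1/2 is divided into 3 equal shares of 1/6 among Jamal, Hamid, Umar.
Jamal is living and takes 1/6.
Hamid predeceased; the 1/6 allotted to Hamid's branch passes to Hamid's issue by representation.
Karim is the sole taker at this level and receives the full 1/6.
Umar predeceased; the 1/6 allotted to Umar's branch passes to Umar's issue by representation.
The 1/6 is divided into 2 equal shares of 1/12 among Ibtisam, Layth.
Ibtisam is living and takes 1/12.
Layth predeceased; the 1/12 allotted to Layth's branch passes to Layth's issue by representation.
The 1/12 is divided into 2 equal shares of 1/24 among Samir, Yasmin.
Samir is living and takes 1/24.
Yasmin is living and takes 1/24.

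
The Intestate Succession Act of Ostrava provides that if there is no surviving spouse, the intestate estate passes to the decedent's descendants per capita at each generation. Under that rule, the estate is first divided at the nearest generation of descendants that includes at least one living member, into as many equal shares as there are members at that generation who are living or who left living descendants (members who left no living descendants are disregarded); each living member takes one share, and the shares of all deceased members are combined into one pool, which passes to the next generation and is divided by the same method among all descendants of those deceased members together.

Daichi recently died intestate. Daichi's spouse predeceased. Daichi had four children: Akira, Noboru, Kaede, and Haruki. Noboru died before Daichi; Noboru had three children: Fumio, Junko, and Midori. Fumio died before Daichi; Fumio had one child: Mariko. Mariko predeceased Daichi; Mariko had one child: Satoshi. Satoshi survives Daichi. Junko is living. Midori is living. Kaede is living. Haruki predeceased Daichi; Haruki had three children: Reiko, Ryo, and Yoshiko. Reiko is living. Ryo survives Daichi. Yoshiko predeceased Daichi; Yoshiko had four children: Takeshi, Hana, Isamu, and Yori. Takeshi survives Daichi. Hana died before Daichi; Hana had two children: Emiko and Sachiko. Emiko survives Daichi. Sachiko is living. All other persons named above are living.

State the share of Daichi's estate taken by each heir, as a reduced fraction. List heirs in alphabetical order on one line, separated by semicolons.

Akira 1/4; Emiko 1/45; Isamu 1/30; Junko 1/12; Kaede 1/4; Midori 1/12; Reiko 1/12; Ryo 1/12; Sachiko 1/45; Satoshi 1/45; Takeshi 1/30; Yori 1/30

There is no surviving spouse, so the entire estate passes to Daichi's descendants per capita at each generation.
At generation 1 (Akira, Noboru, Kaede, Haruki) there are 4 shares of (1)/4 = 1/4 each.
Living: Akira and Kaede — each takes 1/4.
Deceased: Noboru and Haruki. Their combined 1/2 is pooled and carried to generation 2.
At generation 2 (Fumio, Junko, Midori, Reiko, Ryo, Yoshiko) there are 6 shares of (1/2)/6 = 1/12 each.
Living: Junko, Midori, Reiko, and Ryo — each takes 1/12.
Deceased: Fumio and Yoshiko. Their combined 1/6 is pooled and carried to generation 3.
At generation 3 (Mariko, Takeshi, Hana, Isamu, Yori) there are 5 shares of (1/6)/5 = 1/30 each.
Living: Takeshi, Isamu, and Yori — each takes 1/30.
Deceased: Mariko and Hana. Their combined 1/15 is pooled and carried to generation 4.
At generation 4 (Satoshi, Emiko, Sachiko) there are 3 shares of (1/15)/3 = 1/45 each.
Living: Satoshi, Emiko, and Sachiko — each takes 1/45.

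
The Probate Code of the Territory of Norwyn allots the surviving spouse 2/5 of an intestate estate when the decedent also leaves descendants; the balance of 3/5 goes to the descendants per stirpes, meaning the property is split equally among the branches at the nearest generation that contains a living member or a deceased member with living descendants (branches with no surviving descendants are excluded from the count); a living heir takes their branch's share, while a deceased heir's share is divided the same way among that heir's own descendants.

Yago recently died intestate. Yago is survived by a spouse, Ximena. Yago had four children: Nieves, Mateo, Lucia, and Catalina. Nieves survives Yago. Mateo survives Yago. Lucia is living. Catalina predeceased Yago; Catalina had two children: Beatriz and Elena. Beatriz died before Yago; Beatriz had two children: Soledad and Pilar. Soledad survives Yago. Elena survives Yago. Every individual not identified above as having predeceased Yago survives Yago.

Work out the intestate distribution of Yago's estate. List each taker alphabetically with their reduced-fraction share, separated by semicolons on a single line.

Elena 3/40; Lucia 3/20; Mateo 3/20; Nieves 3/20; Pilar 3/80; Soledad 3/80; Ximena 2/5

Ximena, as surviving spouse, takes 2/5.
The remaining 3/5 passes to Yago's descendants per stirpes.
The 3/5 is divided into 4 equal shares of 3/20 among Nieves, Mateo, Lucia, Catalina.
Nieves is living and takes 3/20.
Mateo is living and takes 3/20.
Lucia is living and takes 3/20.
Catalina predeceased; the 3/20 allotted to Catalina's branch passes to Catalina's issue by representation.
The 3/20 is divided into 2 equal shares of 3/40 among Beatriz, Elena.
Beatriz predeceased; the 3/40 allotted to Beatriz's branch passes to Beatriz's issue by representation.
The 3/40 is divided into 2 equal shares of 3/80 among Soledad, Pilar.
Soledad is living and takes 3/80.
Pilar is living and takes 3/80.
Elena is living and takes 3/40.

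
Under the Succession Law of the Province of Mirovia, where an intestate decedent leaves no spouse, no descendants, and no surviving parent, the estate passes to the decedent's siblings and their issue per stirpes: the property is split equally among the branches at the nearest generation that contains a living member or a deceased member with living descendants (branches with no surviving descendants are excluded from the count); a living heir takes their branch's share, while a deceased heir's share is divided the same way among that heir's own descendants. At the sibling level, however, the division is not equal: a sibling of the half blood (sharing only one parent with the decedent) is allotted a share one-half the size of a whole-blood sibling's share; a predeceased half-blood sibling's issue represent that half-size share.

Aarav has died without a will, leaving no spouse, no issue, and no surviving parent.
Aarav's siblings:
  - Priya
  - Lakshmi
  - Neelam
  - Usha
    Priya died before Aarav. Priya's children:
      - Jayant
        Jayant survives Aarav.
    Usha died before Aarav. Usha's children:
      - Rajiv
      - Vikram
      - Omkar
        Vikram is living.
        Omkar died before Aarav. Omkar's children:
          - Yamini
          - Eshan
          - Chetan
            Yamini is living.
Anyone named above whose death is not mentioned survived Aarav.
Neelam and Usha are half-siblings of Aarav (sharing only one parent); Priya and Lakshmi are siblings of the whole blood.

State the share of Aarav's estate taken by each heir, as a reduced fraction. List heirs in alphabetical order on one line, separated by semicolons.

No spouse, descendants, or parent survives, so the estate passes to Aarav's siblings per stirpes.
Half-blood siblings count for one-half the weight of whole-blood siblings at the initial division.
Dividing 1 in proportion to weights (total weight 3): Priya (weight 1) → 1/3; Lakshmi (weight 1) → 1/3; Neelam (weight 1/2) → 1/6; Usha (weight 1/2) → 1/6.
Priya predeceased; the 1/3 allotted to Priya's branch passes to Priya's issue by representation.
Jayant is the sole taker at this level and receives the full 1/3.
Lakshmi is living and takes 1/3.
Neelam is living and takes 1/6.
Usha predeceased; the 1/6 allotted to Usha's branch passes to Usha's issue by representation.
The 1/6 is divided into 3 equal shares of 1/18 among Rajiv, Vikram, Omkar.
Rajiv is living and takes 1/18.
Vikram is living and takes 1/18.
Omkar predeceased; the 1/18 allotted to Omkar's branch passes to Omkar's issue by representation.
The 1/18 is divided into 3 equal shares of 1/54 among Yamini, Eshan, Chetan.
Yamini is living and takes 1/54.
Eshan is living and takes 1/54.
Chetan is living and takes 1/54.

Chetan 1/54; Eshan 1/54; Jayant 1/3; Lakshmi 1/3; Neelam 1/6; Rajiv 1/18; Vikram 1/18; Yamini 1/54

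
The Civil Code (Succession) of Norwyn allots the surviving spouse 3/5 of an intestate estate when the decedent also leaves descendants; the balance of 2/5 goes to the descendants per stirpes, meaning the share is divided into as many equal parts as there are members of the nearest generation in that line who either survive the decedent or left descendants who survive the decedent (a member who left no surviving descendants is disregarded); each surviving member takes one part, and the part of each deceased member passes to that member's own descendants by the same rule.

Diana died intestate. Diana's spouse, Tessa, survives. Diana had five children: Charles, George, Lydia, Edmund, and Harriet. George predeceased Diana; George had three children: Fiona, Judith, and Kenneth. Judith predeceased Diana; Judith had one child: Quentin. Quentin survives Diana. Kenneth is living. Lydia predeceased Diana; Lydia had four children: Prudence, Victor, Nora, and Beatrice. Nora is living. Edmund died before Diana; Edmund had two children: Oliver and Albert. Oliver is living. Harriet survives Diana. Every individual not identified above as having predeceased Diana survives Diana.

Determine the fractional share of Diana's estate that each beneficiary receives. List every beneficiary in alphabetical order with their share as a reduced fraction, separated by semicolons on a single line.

Albert 1/25; Beatrice 1/50; Charles 2/25; Fiona 2/75; Harriet 2/25; Kenneth 2/75; Nora 1/50; Oliver 1/25; Prudence 1/50; Quentin 2/75; Tessa 3/5; Victor 1/50

Tessa, as surviving spouse, takes 3/5.
The remaining 2/5 passes to Diana's descendants per stirpes.
The 2/5 is divided into 5 equal shares of 2/25 among Charles, George, Lydia, Edmund, Harriet.
Charles is living and takes 2/25.
George predeceased; the 2/25 allotted to George's branch passes to George's issue by representation.
The 2/25 is divided into 3 equal shares of 2/75 among Fiona, Judith, Kenneth.
Fiona is living and takes 2/75.
Judith predeceased; the 2/75 allotted to Judith's branch passes to Judith's issue by representation.
Quentin is the sole taker at this level and receives the full 2/75.
Kenneth is living and takes 2/75.
Lydia predeceased; the 2/25 allotted to Lydia's branch passes to Lydia's issue by representation.
The 2/25 is divided into 4 equal shares of 1/50 among Prudence, Victor, Nora, Beatrice.
Prudence is living and takes 1/50.
Victor is living and takes 1/50.
Nora is living and takes 1/50.
Beatrice is living and takes 1/50.
Edmund predeceased; the 2/25 allotted to Edmund's branch passes to Edmund's issue by representation.
The 2/25 is divided into 2 equal shares of 1/25 among Oliver, Albert.
Oliver is living and takes 1/25.
Albert is living and takes 1/25.
Harriet is living and takes 2/25.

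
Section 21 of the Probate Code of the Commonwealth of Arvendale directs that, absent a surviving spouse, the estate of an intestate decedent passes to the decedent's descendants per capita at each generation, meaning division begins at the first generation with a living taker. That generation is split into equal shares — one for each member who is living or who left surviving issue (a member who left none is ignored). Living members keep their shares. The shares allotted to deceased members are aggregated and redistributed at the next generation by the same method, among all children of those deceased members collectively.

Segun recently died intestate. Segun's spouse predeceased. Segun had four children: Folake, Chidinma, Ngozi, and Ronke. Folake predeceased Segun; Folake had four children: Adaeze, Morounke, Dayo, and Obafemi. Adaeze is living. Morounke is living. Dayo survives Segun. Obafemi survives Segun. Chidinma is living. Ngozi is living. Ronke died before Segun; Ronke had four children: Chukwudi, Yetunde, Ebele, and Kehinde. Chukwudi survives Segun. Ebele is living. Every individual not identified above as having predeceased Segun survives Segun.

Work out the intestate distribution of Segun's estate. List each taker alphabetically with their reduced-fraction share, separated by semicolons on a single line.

Adaeze 1/16; Chidinma 1/4; Chukwudi 1/16; Dayo 1/16; Ebele 1/16; Kehinde 1/16; Morounke 1/16; Ngozi 1/4; Obafemi 1/16; Yetunde 1/16

There is no surviving spouse, so the entire estate passes to Segun's descendants per capita at each generation.
At generation 1 (Folake, Chidinma, Ngozi, Ronke) there are 4 shares of (1)/4 = 1/4 each.
Living: Chidinma and Ngozi — each takes 1/4.
Deceased: Folake and Ronke. Their combined 1/2 is pooled and carried to generation 2.
At generation 2 (Adaeze, Morounke, Dayo, Obafemi, Chukwudi, Yetunde, Ebele, Kehinde) there are 8 shares of (1/2)/8 = 1/16 each.
Living: Adaeze, Morounke, Dayo, Obafemi, Chukwudi, Yetunde, Ebele, and Kehinde — each takes 1/16.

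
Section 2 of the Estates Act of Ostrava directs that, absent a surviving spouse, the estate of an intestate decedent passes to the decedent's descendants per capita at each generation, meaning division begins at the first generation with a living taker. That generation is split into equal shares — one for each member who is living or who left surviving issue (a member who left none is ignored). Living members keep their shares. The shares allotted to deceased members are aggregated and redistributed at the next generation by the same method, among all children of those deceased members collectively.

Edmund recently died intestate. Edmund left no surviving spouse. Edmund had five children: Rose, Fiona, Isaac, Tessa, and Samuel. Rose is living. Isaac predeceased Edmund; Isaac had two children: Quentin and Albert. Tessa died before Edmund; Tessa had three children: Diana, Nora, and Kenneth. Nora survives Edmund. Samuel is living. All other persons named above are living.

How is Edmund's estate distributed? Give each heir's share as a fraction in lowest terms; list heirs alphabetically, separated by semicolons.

Albert 2/25; Diana 2/25; Fiona 1/5; Kenneth 2/25; Nora 2/25; Quentin 2/25; Rose 1/5; Samuel 1/5

There is no surviving spouse, so the entire estate passes to Edmund's descendants per capita at each generation.
At generation 1 (Rose, Fiona, Isaac, Tessa, Samuel) there are 5 shares of (1)/5 = 1/5 each.
Living: Rose, Fiona, and Samuel — each takes 1/5.
Deceased: Isaac and Tessa. Their combined 2/5 is pooled and carried to generation 2.
At generation 2 (Quentin, Albert, Diana, Nora, Kenneth) there are 5 shares of (2/5)/5 = 2/25 each.
Living: Quentin, Albert, Diana, Nora, and Kenneth — each takes 2/25.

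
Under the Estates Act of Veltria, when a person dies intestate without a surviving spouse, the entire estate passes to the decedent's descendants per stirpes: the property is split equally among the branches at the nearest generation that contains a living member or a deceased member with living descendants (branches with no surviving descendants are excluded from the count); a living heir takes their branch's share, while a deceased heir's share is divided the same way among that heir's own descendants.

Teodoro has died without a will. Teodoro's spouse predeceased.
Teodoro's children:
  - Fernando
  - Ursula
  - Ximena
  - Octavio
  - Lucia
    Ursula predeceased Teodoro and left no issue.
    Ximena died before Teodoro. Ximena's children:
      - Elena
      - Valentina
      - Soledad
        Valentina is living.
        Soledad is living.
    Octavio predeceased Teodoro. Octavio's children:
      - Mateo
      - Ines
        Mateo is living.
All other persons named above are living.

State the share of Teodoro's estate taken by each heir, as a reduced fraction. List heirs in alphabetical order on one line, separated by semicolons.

Elena 1/12; Fernando 1/4; Ines 1/8; Lucia 1/4; Mateo 1/8; Soledad 1/12; Valentina 1/12

There is no surviving spouse, so the entire estate passes to Teodoro's descendants per stirpes.
Ursula left no surviving issue, so that branch lapses and is disregarded.
The estate is divided into 4 equal shares of 1/4 among Fernando, Ximena, Octavio, Lucia.
Fernando is living and takes 1/4.
Ximena predeceased; the 1/4 allotted to Ximena's branch passes to Ximena's issue by representation.
The 1/4 is divided into 3 equal shares of 1/12 among Elena, Valentina, Soledad.
Elena is living and takes 1/12.
Valentina is living and takes 1/12.
Soledad is living and takes 1/12.
Octavio predeceased; the 1/4 allotted to Octavio's branch passes to Octavio's issue by representation.
The 1/4 is divided into 2 equal shares of 1/8 among Mateo, Ines.
Mateo is living and takes 1/8.
Ines is living and takes 1/8.
Lucia is living and takes 1/4.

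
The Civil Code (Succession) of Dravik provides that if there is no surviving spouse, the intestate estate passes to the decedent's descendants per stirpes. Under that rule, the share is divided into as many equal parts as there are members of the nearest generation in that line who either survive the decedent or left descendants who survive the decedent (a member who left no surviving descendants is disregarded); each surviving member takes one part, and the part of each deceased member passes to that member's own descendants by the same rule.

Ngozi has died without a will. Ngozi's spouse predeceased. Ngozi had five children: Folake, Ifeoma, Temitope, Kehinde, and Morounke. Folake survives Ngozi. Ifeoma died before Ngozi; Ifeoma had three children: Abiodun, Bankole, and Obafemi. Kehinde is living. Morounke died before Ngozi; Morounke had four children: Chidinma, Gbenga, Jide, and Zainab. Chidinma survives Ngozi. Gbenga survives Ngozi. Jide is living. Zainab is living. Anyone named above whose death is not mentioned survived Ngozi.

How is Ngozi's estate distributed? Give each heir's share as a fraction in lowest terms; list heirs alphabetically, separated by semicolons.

Abiodun 1/15; Bankole 1/15; Chidinma 1/20; Folake 1/5; Gbenga 1/20; Jide 1/20; Kehinde 1/5; Obafemi 1/15; Temitope 1/5; Zainab 1/20

There is no surviving spouse, so the entire estate passes to Ngozi's descendants per stirpes.
The estate is divided into 5 equal shares of 1/5 among Folake, Ifeoma, Temitope, Kehinde, Morounke.
Folake is living and takes 1/5.
Ifeoma predeceased; the 1/5 allotted to Ifeoma's branch passes to Ifeoma's issue by representation.
The 1/5 is divided into 3 equal shares of 1/15 among Abiodun, Bankole, Obafemi.
Abiodun is living and takes 1/15.
Bankole is living and takes 1/15.
Obafemi is living and takes 1/15.
Temitope is living and takes 1/5.
Kehinde is living and takes 1/5.
Morounke predeceased; the 1/5 allotted to Morounke's branch passes to Morounke's issue by representation.
The 1/5 is divided into 4 equal shares of 1/20 among Chidinma, Gbenga, Jide, Zainab.
Chidinma is living and takes 1/20.
Gbenga is living and takes 1/20.
Jide is living and takes 1/20.
Zainab is living and takes 1/20.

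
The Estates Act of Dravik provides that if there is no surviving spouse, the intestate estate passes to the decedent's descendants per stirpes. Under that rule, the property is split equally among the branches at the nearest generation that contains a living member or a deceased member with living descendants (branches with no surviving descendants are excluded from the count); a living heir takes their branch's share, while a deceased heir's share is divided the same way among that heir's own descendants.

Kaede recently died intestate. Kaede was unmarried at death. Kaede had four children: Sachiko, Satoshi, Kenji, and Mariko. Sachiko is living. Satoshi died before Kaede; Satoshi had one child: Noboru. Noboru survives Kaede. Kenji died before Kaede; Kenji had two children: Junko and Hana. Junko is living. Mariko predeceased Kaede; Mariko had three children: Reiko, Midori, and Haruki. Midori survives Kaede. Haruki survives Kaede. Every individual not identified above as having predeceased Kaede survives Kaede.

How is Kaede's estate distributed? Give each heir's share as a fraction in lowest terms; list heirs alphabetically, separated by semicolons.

Hana 1/8; Haruki 1/12; Junko 1/8; Midori 1/12; Noboru 1/4; Reiko 1/12; Sachiko 1/4

There is no surviving spouse, so the entire estate passes to Kaede's descendants per stirpes.
The estate is divided into 4 equal shares of 1/4 among Sachiko, Satoshi, Kenji, Mariko.
Sachiko is living and takes 1/4.
Satoshi predeceased; the 1/4 allotted to Satoshi's branch passes to Satoshi's issue by representation.
Noboru is the sole taker at this level and receives the full 1/4.
Kenji predeceased; the 1/4 allotted to Kenji's branch passes to Kenji's issue by representation.
The 1/4 is divided into 2 equal shares of 1/8 among Junko, Hana.
Junko is living and takes 1/8.
Hana is living and takes 1/8.
Mariko predeceased; the 1/4 allotted to Mariko's branch passes to Mariko's issue by representation.
The 1/4 is divided into 3 equal shares of 1/12 among Reiko, Midori, Haruki.
Reiko is living and takes 1/12.
Midori is living and takes 1/12.
Haruki is living and takes 1/12.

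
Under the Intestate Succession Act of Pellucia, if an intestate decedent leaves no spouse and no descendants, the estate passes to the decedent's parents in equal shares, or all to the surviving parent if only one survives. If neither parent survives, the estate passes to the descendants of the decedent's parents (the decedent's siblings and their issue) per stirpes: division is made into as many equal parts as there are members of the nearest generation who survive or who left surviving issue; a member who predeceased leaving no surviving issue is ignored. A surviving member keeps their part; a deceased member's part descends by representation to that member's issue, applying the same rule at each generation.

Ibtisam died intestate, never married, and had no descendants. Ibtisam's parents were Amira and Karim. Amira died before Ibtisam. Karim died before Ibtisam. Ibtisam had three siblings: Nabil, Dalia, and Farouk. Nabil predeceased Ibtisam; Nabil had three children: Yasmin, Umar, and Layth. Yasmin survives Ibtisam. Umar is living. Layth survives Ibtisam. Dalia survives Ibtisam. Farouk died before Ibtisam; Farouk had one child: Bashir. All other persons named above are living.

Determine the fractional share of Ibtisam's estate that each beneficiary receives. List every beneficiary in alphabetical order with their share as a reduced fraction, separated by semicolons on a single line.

Bashir 1/3; Dalia 1/3; Layth 1/9; Umar 1/9; Yasmin 1/9

Neither parent survives and there are no descendants, so the estate passes to Ibtisam's siblings and their issue per stirpes.
The estate is divided into 3 equal shares of 1/3 among Nabil, Dalia, Farouk.
Nabil predeceased; the 1/3 allotted to Nabil's branch passes to Nabil's issue by representation.
The 1/3 is divided into 3 equal shares of 1/9 among Yasmin, Umar, Layth.
Yasmin is living and takes 1/9.
Umar is living and takes 1/9.
Layth is living and takes 1/9.
Dalia is living and takes 1/3.
Farouk predeceased; the 1/3 allotted to Farouk's branch passes to Farouk's issue by representation.
Bashir is the sole taker at this level and receives the full 1/3.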